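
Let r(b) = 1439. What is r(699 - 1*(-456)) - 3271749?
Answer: -3270310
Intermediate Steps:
r(699 - 1*(-456)) - 3271749 = 1439 - 3271749 = -3270310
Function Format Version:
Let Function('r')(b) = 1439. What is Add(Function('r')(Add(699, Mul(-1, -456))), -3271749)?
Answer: -3270310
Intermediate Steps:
Add(Function('r')(Add(699, Mul(-1, -456))), -3271749) = Add(1439, -3271749) = -3270310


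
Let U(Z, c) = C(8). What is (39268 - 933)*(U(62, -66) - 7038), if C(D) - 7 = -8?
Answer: -269840065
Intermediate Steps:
C(D) = -1 (C(D) = 7 - 8 = -1)
U(Z, c) = -1
(39268 - 933)*(U(62, -66) - 7038) = (39268 - 933)*(-1 - 7038) = 38335*(-7039) = -269840065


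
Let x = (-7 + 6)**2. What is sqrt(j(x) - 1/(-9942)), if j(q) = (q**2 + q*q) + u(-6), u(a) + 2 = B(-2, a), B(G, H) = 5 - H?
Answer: sqrt(1087286946)/9942 ≈ 3.3166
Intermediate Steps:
u(a) = 3 - a (u(a) = -2 + (5 - a) = 3 - a)
x = 1 (x = (-1)**2 = 1)
j(q) = 9 + 2*q**2 (j(q) = (q**2 + q*q) + (3 - 1*(-6)) = (q**2 + q**2) + (3 + 6) = 2*q**2 + 9 = 9 + 2*q**2)
sqrt(j(x) - 1/(-9942)) = sqrt((9 + 2*1**2) - 1/(-9942)) = sqrt((9 + 2*1) - 1*(-1/9942)) = sqrt((9 + 2) + 1/9942) = sqrt(11 + 1/9942) = sqrt(109363/9942) = sqrt(1087286946)/9942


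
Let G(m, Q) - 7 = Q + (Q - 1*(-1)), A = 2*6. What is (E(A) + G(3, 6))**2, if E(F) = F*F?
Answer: 26896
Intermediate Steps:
A = 12
E(F) = F**2
G(m, Q) = 8 + 2*Q (G(m, Q) = 7 + (Q + (Q - 1*(-1))) = 7 + (Q + (Q + 1)) = 7 + (Q + (1 + Q)) = 7 + (1 + 2*Q) = 8 + 2*Q)
(E(A) + G(3, 6))**2 = (12**2 + (8 + 2*6))**2 = (144 + (8 + 12))**2 = (144 + 20)**2 = 164**2 = 26896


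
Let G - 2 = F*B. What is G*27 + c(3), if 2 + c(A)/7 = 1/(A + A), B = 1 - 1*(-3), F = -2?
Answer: -1049/6 ≈ -174.83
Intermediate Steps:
B = 4 (B = 1 + 3 = 4)
c(A) = -14 + 7/(2*A) (c(A) = -14 + 7/(A + A) = -14 + 7/((2*A)) = -14 + 7*(1/(2*A)) = -14 + 7/(2*A))
G = -6 (G = 2 - 2*4 = 2 - 8 = -6)
G*27 + c(3) = -6*27 + (-14 + (7/2)/3) = -162 + (-14 + (7/2)*(⅓)) = -162 + (-14 + 7/6) = -162 - 77/6 = -1049/6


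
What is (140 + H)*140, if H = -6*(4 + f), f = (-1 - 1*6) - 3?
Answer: 24640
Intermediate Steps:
f = -10 (f = (-1 - 6) - 3 = -7 - 3 = -10)
H = 36 (H = -6*(4 - 10) = -6*(-6) = 36)
(140 + H)*140 = (140 + 36)*140 = 176*140 = 24640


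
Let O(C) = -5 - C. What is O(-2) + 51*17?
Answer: 864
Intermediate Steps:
O(-2) + 51*17 = (-5 - 1*(-2)) + 51*17 = (-5 + 2) + 867 = -3 + 867 = 864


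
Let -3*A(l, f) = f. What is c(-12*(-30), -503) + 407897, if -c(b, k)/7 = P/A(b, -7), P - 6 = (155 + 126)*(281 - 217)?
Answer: 353927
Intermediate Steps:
A(l, f) = -f/3
P = 17990 (P = 6 + (155 + 126)*(281 - 217) = 6 + 281*64 = 6 + 17984 = 17990)
c(b, k) = -53970 (c(b, k) = -125930/((-⅓*(-7))) = -125930/7/3 = -125930*3/7 = -7*7710 = -53970)
c(-12*(-30), -503) + 407897 = -53970 + 407897 = 353927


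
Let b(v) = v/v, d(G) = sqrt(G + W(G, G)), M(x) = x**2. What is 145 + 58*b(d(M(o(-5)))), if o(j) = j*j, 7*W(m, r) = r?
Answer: 203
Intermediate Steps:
W(m, r) = r/7
o(j) = j**2
d(G) = 2*sqrt(14)*sqrt(G)/7 (d(G) = sqrt(G + G/7) = sqrt(8*G/7) = 2*sqrt(14)*sqrt(G)/7)
b(v) = 1
145 + 58*b(d(M(o(-5)))) = 145 + 58*1 = 145 + 58 = 203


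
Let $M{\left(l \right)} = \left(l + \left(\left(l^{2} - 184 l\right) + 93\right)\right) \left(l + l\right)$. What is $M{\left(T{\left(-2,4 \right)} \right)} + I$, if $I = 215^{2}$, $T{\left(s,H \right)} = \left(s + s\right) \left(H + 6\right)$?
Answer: $-674815$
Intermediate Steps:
$T{\left(s,H \right)} = 2 s \left(6 + H\right)$
$M{\left(l \right)} = 2 l \left(93 + l^{2} - 183 l\right)$ ($M{\left(l \right)} = \left(l + \left(93 + l^{2} - 184 l\right)\right) 2 l = \left(93 + l^{2} - 183 l\right) 2 l = 2 l \left(93 + l^{2} - 183 l\right)$)
$I = 46225$
$M{\left(T{\left(-2,4 \right)} \right)} + I = 2 \cdot 2 \left(-2\right) \left(6 + 4\right) \left(93 + \left(2 \left(-2\right) \left(6 + 4\right)\right)^{2} - 183 \cdot 2 \left(-2\right) \left(6 + 4\right)\right) + 46225 = 2 \cdot 2 \left(-2\right) 10 \left(93 + \left(2 \left(-2\right) 10\right)^{2} - 183 \cdot 2 \left(-2\right) 10\right) + 46225 = 2 \left(-40\right) \left(93 + \left(-40\right)^{2} - -7320\right) + 46225 = 2 \left(-40\right) \left(93 + 1600 + 7320\right) + 46225 = 2 \left(-40\right) 9013 + 46225 = -721040 + 46225 = -674815$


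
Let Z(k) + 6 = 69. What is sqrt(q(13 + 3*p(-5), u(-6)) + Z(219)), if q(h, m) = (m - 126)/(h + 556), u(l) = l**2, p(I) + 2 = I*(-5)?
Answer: 6*sqrt(177683)/319 ≈ 7.9284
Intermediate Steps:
p(I) = -2 - 5*I (p(I) = -2 + I*(-5) = -2 - 5*I)
Z(k) = 63 (Z(k) = -6 + 69 = 63)
q(h, m) = (-126 + m)/(556 + h)
sqrt(q(13 + 3*p(-5), u(-6)) + Z(219)) = sqrt((-126 + (-6)**2)/(556 + (13 + 3*(-2 - 5*(-5)))) + 63) = sqrt((-126 + 36)/(556 + (13 + 3*(-2 + 25))) + 63) = sqrt(-90/(556 + (13 + 3*23)) + 63) = sqrt(-90/(556 + (13 + 69)) + 63) = sqrt(-90/(556 + 82) + 63) = sqrt(-90/638 + 63) = sqrt((1/638)*(-90) + 63) = sqrt(-45/319 + 63) = sqrt(20052/319) = 6*sqrt(177683)/319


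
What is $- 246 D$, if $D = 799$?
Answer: $-196554$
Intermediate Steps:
$- 246 D = \left(-246\right) 799 = -196554$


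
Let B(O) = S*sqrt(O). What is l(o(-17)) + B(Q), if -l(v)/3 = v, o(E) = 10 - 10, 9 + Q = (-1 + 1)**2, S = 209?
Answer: 627*I ≈ 627.0*I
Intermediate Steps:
Q = -9 (Q = -9 + (-1 + 1)**2 = -9 + 0**2 = -9 + 0 = -9)
o(E) = 0
l(v) = -3*v
B(O) = 209*sqrt(O)
l(o(-17)) + B(Q) = -3*0 + 209*sqrt(-9) = 0 + 209*(3*I) = 0 + 627*I = 627*I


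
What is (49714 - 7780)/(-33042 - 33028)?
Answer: -20967/33035 ≈ -0.63469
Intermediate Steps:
(49714 - 7780)/(-33042 - 33028) = 41934/(-66070) = 41934*(-1/66070) = -20967/33035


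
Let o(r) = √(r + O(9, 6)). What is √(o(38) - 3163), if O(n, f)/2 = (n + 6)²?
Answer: √(-3163 + 2*√122) ≈ 56.044*I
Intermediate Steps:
O(n, f) = 2*(6 + n)² (O(n, f) = 2*(n + 6)² = 2*(6 + n)²)
o(r) = √(450 + r) (o(r) = √(r + 2*(6 + 9)²) = √(r + 2*15²) = √(r + 2*225) = √(r + 450) = √(450 + r))
√(o(38) - 3163) = √(√(450 + 38) - 3163) = √(√488 - 3163) = √(2*√122 - 3163) = √(-3163 + 2*√122)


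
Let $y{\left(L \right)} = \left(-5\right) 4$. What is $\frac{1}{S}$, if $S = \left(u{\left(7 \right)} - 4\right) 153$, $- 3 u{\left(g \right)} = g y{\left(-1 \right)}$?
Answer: $\frac{1}{6528} \approx 0.00015319$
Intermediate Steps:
$y{\left(L \right)} = -20$
$u{\left(g \right)} = \frac{20 g}{3}$ ($u{\left(g \right)} = - \frac{g \left(-20\right)}{3} = - \frac{\left(-20\right) g}{3} = \frac{20 g}{3}$)
$S = 6528$ ($S = \left(\frac{20}{3} \cdot 7 - 4\right) 153 = \left(\frac{140}{3} - 4\right) 153 = \frac{128}{3} \cdot 153 = 6528$)
$\frac{1}{S} = \frac{1}{6528}$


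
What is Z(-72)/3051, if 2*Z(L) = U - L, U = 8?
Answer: 40/3051 ≈ 0.013110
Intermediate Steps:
Z(L) = 4 - L/2 (Z(L) = (8 - L)/2 = 4 - L/2)
Z(-72)/3051 = (4 - ½*(-72))/3051 = (4 + 36)*(1/3051) = 40*(1/3051) = 40/3051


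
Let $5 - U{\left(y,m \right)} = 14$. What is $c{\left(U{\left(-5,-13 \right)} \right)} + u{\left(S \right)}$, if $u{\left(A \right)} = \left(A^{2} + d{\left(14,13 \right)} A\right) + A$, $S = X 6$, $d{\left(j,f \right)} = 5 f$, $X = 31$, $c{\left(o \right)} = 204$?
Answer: $47076$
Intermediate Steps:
$U{\left(y,m \right)} = -9$ ($U{\left(y,m \right)} = 5 - 14 = -9$)
$S = 186$ ($S = 31 \cdot 6 = 186$)
$u{\left(A \right)} = A^{2} + 66 A$ ($u{\left(A \right)} = \left(A^{2} + 5 \cdot 13 A\right) + A = \left(A^{2} + 65 A\right) + A = A^{2} + 66 A$)
$c{\left(U{\left(-5,-13 \right)} \right)} + u{\left(S \right)} = 204 + 186 \left(66 + 186\right) = 204 + 186 \cdot 252 = 204 + 46872 = 47076$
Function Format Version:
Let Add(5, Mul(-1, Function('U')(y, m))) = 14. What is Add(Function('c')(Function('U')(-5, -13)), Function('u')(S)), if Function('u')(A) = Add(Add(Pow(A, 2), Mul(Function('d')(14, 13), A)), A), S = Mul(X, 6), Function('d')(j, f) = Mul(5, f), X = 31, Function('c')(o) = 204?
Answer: 47076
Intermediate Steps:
Function('U')(y, m) = -9 (Function('U')(y, m) = Add(5, Mul(-1, 14)) = Add(5, -14) = -9)
S = 186 (S = Mul(31, 6) = 186)
Function('u')(A) = Add(Pow(A, 2), Mul(66, A)) (Function('u')(A) = Add(Add(Pow(A, 2), Mul(Mul(5, 13), A)), A) = Add(Add(Pow(A, 2), Mul(65, A)), A) = Add(Pow(A, 2), Mul(66, A)))
Add(Function('c')(Function('U')(-5, -13)), Function('u')(S)) = Add(204, Mul(186, Add(66, 186))) = Add(204, Mul(186, 252)) = Add(204, 46872) = 47076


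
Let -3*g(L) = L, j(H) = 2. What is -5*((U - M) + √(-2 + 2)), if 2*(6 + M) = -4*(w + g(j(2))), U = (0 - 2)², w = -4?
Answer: -10/3 ≈ -3.3333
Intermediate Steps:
U = 4 (U = (-2)² = 4)
g(L) = -L/3
M = 10/3 (M = -6 + (-4*(-4 - ⅓*2))/2 = -6 + (-4*(-4 - ⅔))/2 = -6 + (-4*(-14/3))/2 = -6 + (½)*(56/3) = -6 + 28/3 = 10/3 ≈ 3.3333)
-5*((U - M) + √(-2 + 2)) = -5*((4 - 1*10/3) + √(-2 + 2)) = -5*((4 - 10/3) + √0) = -5*(⅔ + 0) = -5*⅔ = -10/3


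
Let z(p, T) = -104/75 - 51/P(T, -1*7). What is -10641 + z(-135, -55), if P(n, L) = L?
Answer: -5583428/525 ≈ -10635.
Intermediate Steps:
z(p, T) = 3097/525 (z(p, T) = -104/75 - 51/((-1*7)) = -104*1/75 - 51/(-7) = -104/75 - 51*(-⅐) = -104/75 + 51/7 = 3097/525)
-10641 + z(-135, -55) = -10641 + 3097/525 = -5583428/525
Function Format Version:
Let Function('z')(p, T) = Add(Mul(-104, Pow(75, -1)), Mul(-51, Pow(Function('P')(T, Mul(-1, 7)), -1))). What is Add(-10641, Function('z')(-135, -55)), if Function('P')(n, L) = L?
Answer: Rational(-5583428, 525) ≈ -10635.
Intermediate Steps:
Function('z')(p, T) = Rational(3097, 525) (Function('z')(p, T) = Add(Mul(-104, Pow(75, -1)), Mul(-51, Pow(Mul(-1, 7), -1))) = Add(Mul(-104, Rational(1, 75)), Mul(-51, Pow(-7, -1))) = Add(Rational(-104, 75), Mul(-51, Rational(-1, 7))) = Add(Rational(-104, 75), Rational(51, 7)) = Rational(3097, 525))
Add(-10641, Function('z')(-135, -55)) = Add(-10641, Rational(3097, 525)) = Rational(-5583428, 525)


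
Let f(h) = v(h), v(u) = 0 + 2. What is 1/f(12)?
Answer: 1/2 ≈ 0.50000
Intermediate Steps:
v(u) = 2
f(h) = 2
1/f(12) = 1/2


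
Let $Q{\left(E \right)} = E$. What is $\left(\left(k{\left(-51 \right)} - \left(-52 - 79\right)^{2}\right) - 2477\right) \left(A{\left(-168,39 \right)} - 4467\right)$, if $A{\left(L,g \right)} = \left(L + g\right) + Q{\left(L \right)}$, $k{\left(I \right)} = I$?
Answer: $93798396$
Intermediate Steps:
$A{\left(L,g \right)} = g + 2 L$ ($A{\left(L,g \right)} = \left(L + g\right) + L = g + 2 L$)
$\left(\left(k{\left(-51 \right)} - \left(-52 - 79\right)^{2}\right) - 2477\right) \left(A{\left(-168,39 \right)} - 4467\right) = \left(\left(-51 - \left(-52 - 79\right)^{2}\right) - 2477\right) \left(\left(39 + 2 \left(-168\right)\right) - 4467\right) = \left(\left(-51 - \left(-131\right)^{2}\right) - 2477\right) \left(\left(39 - 336\right) - 4467\right) = \left(\left(-51 - 17161\right) - 2477\right) \left(-297 - 4467\right) = \left(\left(-51 - 17161\right) - 2477\right) \left(-4764\right) = \left(-17212 - 2477\right) \left(-4764\right) = \left(-19689\right) \left(-4764\right) = 93798396$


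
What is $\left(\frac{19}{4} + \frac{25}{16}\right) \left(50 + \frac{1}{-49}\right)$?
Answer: $\frac{247349}{784} \approx 315.5$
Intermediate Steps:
$\left(\frac{19}{4} + \frac{25}{16}\right) \left(50 + \frac{1}{-49}\right) = \left(19 \cdot \frac{1}{4} + 25 \cdot \frac{1}{16}\right) \left(50 - \frac{1}{49}\right) = \left(\frac{19}{4} + \frac{25}{16}\right) \frac{2449}{49} = \frac{101}{16} \cdot \frac{2449}{49} = \frac{247349}{784}$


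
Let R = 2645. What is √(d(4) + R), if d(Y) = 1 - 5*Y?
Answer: √2626 ≈ 51.245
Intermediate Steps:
√(d(4) + R) = √((1 - 5*4) + 2645) = √((1 - 20) + 2645) = √(-19 + 2645) = √2626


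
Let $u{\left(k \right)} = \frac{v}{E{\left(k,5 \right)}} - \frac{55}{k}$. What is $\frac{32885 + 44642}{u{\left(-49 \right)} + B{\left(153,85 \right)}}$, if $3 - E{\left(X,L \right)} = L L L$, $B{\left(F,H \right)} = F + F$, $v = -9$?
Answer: $\frac{463456406}{1836419} \approx 252.37$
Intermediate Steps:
$B{\left(F,H \right)} = 2 F$
$E{\left(X,L \right)} = 3 - L^{3}$ ($E{\left(X,L \right)} = 3 - L L L = 3 - L^{2} L = 3 - L^{3}$)
$u{\left(k \right)} = \frac{9}{122} - \frac{55}{k}$ ($u{\left(k \right)} = - \frac{9}{3 - 5^{3}} - \frac{55}{k} = - \frac{9}{3 - 125} - \frac{55}{k} = - \frac{9}{-122} - \frac{55}{k} = \left(-9\right) \left(- \frac{1}{122}\right) - \frac{55}{k} = \frac{9}{122} - \frac{55}{k}$)
$\frac{32885 + 44642}{u{\left(-49 \right)} + B{\left(153,85 \right)}} = \frac{32885 + 44642}{\left(\frac{9}{122} - \frac{55}{-49}\right) + 2 \cdot 153} = \frac{77527}{\left(\frac{9}{122} - - \frac{55}{49}\right) + 306} = \frac{77527}{\left(\frac{9}{122} + \frac{55}{49}\right) + 306} = \frac{77527}{\frac{7151}{5978} + 306} = \frac{77527}{\frac{1836419}{5978}} = 77527 \cdot \frac{5978}{1836419} = \frac{463456406}{1836419}$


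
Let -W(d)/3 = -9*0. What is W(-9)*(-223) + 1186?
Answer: 1186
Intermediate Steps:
W(d) = 0 (W(d) = -(-27)*0 = -3*0 = 0)
W(-9)*(-223) + 1186 = 0*(-223) + 1186 = 0 + 1186 = 1186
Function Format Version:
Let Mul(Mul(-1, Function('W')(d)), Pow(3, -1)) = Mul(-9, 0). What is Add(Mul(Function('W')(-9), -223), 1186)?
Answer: 1186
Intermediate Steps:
Function('W')(d) = 0 (Function('W')(d) = Mul(-3, Mul(-9, 0)) = Mul(-3, 0) = 0)
Add(Mul(Function('W')(-9), -223), 1186) = Add(Mul(0, -223), 1186) = Add(0, 1186) = 1186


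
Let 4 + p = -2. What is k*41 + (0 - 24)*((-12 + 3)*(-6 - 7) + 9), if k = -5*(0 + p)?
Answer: -1794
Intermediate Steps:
p = -6 (p = -4 - 2 = -6)
k = 30 (k = -5*(0 - 6) = -5*(-6) = 30)
k*41 + (0 - 24)*((-12 + 3)*(-6 - 7) + 9) = 30*41 + (0 - 24)*((-12 + 3)*(-6 - 7) + 9) = 1230 - 24*(-9*(-13) + 9) = 1230 - 24*(117 + 9) = 1230 - 24*126 = 1230 - 3024 = -1794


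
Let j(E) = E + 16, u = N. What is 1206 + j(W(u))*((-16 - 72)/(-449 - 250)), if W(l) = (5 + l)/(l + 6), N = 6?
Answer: 2533448/2097 ≈ 1208.1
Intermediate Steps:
u = 6
W(l) = (5 + l)/(6 + l)
j(E) = 16 + E
1206 + j(W(u))*((-16 - 72)/(-449 - 250)) = 1206 + (16 + (5 + 6)/(6 + 6))*((-16 - 72)/(-449 - 250)) = 1206 + (16 + 11/12)*(-88/(-699)) = 1206 + (16 + (1/12)*11)*(-88*(-1/699)) = 1206 + (16 + 11/12)*(88/699) = 1206 + (203/12)*(88/699) = 1206 + 4466/2097 = 2533448/2097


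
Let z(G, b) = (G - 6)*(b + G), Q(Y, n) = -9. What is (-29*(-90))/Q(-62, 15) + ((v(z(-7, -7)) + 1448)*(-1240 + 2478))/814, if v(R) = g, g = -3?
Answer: 776425/407 ≈ 1907.7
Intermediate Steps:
z(G, b) = (-6 + G)*(G + b)
v(R) = -3
(-29*(-90))/Q(-62, 15) + ((v(z(-7, -7)) + 1448)*(-1240 + 2478))/814 = -29*(-90)/(-9) + ((-3 + 1448)*(-1240 + 2478))/814 = 2610*(-1/9) + (1445*1238)*(1/814) = -290 + 1788910*(1/814) = -290 + 894455/407 = 776425/407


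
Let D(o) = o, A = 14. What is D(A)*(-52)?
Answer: -728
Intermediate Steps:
D(A)*(-52) = 14*(-52) = -728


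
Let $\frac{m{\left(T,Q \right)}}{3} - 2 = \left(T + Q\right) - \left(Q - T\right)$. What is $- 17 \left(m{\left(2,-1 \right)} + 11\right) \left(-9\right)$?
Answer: $4437$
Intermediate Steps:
$m{\left(T,Q \right)} = 6 + 6 T$ ($m{\left(T,Q \right)} = 6 + 3 \left(\left(T + Q\right) - \left(Q - T\right)\right) = 6 + 3 \left(\left(Q + T\right) - \left(Q - T\right)\right) = 6 + 3 \cdot 2 T = 6 + 6 T$)
$- 17 \left(m{\left(2,-1 \right)} + 11\right) \left(-9\right) = - 17 \left(\left(6 + 6 \cdot 2\right) + 11\right) \left(-9\right) = - 17 \left(\left(6 + 12\right) + 11\right) \left(-9\right) = - 17 \left(18 + 11\right) \left(-9\right) = \left(-17\right) 29 \left(-9\right) = \left(-493\right) \left(-9\right) = 4437$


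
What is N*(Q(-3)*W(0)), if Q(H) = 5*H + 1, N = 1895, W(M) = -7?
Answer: 185710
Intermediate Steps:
Q(H) = 1 + 5*H
N*(Q(-3)*W(0)) = 1895*((1 + 5*(-3))*(-7)) = 1895*((1 - 15)*(-7)) = 1895*(-14*(-7)) = 1895*98 = 185710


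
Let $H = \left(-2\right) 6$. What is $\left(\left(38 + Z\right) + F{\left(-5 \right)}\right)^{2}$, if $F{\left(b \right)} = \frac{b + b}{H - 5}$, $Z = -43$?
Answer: $\frac{5625}{289} \approx 19.464$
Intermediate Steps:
$H = -12$
$F{\left(b \right)} = - \frac{2 b}{17}$ ($F{\left(b \right)} = \frac{b + b}{-12 - 5} = \frac{2 b}{-17} = 2 b \left(- \frac{1}{17}\right) = - \frac{2 b}{17}$)
$\left(\left(38 + Z\right) + F{\left(-5 \right)}\right)^{2} = \left(\left(38 - 43\right) - - \frac{10}{17}\right)^{2} = \left(-5 + \frac{10}{17}\right)^{2} = \left(- \frac{75}{17}\right)^{2} = \frac{5625}{289}$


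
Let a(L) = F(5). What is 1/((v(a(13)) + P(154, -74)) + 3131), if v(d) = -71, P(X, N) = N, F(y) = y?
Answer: 1/2986 ≈ 0.00033490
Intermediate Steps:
a(L) = 5
1/((v(a(13)) + P(154, -74)) + 3131) = 1/((-71 - 74) + 3131) = 1/(-145 + 3131) = 1/2986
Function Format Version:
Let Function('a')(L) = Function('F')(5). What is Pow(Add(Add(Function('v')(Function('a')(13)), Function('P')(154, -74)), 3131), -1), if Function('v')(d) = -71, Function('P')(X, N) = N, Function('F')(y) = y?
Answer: Rational(1, 2986) ≈ 0.00033490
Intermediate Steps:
Function('a')(L) = 5
Pow(Add(Add(Function('v')(Function('a')(13)), Function('P')(154, -74)), 3131), -1) = Pow(Add(Add(-71, -74), 3131), -1) = Pow(Add(-145, 3131), -1) = Pow(2986, -1) = Rational(1, 2986)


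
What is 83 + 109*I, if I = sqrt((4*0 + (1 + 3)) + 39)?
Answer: 83 + 109*sqrt(43) ≈ 797.76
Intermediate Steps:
I = sqrt(43) (I = sqrt((0 + 4) + 39) = sqrt(4 + 39) = sqrt(43) ≈ 6.5574)
83 + 109*I = 83 + 109*sqrt(43)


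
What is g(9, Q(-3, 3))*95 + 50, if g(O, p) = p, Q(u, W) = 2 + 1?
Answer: 335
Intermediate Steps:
Q(u, W) = 3
g(9, Q(-3, 3))*95 + 50 = 3*95 + 50 = 285 + 50 = 335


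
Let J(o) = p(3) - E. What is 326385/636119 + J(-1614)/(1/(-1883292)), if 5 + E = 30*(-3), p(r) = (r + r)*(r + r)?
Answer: -156937714584603/636119 ≈ -2.4671e+8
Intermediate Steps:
p(r) = 4*r**2 (p(r) = (2*r)*(2*r) = 4*r**2)
E = -95 (E = -5 + 30*(-3) = -5 - 90 = -95)
J(o) = 131 (J(o) = 4*3**2 - 1*(-95) = 4*9 + 95 = 36 + 95 = 131)
326385/636119 + J(-1614)/(1/(-1883292)) = 326385/636119 + 131/(1/(-1883292)) = 326385*(1/636119) + 131/(-1/1883292) = 326385/636119 + 131*(-1883292) = 326385/636119 - 246711252 = -156937714584603/636119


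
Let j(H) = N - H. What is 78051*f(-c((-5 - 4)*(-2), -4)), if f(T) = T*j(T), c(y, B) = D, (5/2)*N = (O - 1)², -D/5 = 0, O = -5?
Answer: 0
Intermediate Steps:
D = 0 (D = -5*0 = 0)
N = 72/5 (N = 2*(-5 - 1)²/5 = (⅖)*(-6)² = (⅖)*36 = 72/5 ≈ 14.400)
c(y, B) = 0
j(H) = 72/5 - H
f(T) = T*(72/5 - T)
78051*f(-c((-5 - 4)*(-2), -4)) = 78051*((-1*0)*(72 - (-5)*0)/5) = 78051*((⅕)*0*(72 - 5*0)) = 78051*((⅕)*0*(72 + 0)) = 78051*((⅕)*0*72) = 78051*0 = 0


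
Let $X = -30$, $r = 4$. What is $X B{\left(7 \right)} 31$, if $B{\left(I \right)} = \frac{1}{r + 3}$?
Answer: $- \frac{930}{7} \approx -132.86$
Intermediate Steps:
$B{\left(I \right)} = \frac{1}{7}$ ($B{\left(I \right)} = \frac{1}{4 + 3} = \frac{1}{7}$)
$X B{\left(7 \right)} 31 = \left(-30\right) \frac{1}{7} \cdot 31 = \left(- \frac{30}{7}\right) 31 = - \frac{930}{7}$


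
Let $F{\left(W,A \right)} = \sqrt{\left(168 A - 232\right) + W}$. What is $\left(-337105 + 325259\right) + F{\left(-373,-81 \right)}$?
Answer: $-11846 + i \sqrt{14213} \approx -11846.0 + 119.22 i$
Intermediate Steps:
$F{\left(W,A \right)} = \sqrt{-232 + W + 168 A}$ ($F{\left(W,A \right)} = \sqrt{\left(-232 + 168 A\right) + W} = \sqrt{-232 + W + 168 A}$)
$\left(-337105 + 325259\right) + F{\left(-373,-81 \right)} = \left(-337105 + 325259\right) + \sqrt{-232 - 373 + 168 \left(-81\right)} = -11846 + \sqrt{-232 - 373 - 13608} = -11846 + \sqrt{-14213} = -11846 + i \sqrt{14213}$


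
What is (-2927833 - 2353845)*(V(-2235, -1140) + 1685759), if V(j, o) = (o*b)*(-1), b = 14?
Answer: -8987931804482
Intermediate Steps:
V(j, o) = -14*o (V(j, o) = (o*14)*(-1) = (14*o)*(-1) = -14*o)
(-2927833 - 2353845)*(V(-2235, -1140) + 1685759) = (-2927833 - 2353845)*(-14*(-1140) + 1685759) = -5281678*(15960 + 1685759) = -5281678*1701719 = -8987931804482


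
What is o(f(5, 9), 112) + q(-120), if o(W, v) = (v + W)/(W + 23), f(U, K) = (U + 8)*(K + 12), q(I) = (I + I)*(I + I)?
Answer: 17049985/296 ≈ 57601.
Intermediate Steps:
q(I) = 4*I**2 (q(I) = (2*I)*(2*I) = 4*I**2)
f(U, K) = (8 + U)*(12 + K)
o(W, v) = (W + v)/(23 + W)
o(f(5, 9), 112) + q(-120) = ((96 + 8*9 + 12*5 + 9*5) + 112)/(23 + (96 + 8*9 + 12*5 + 9*5)) + 4*(-120)**2 = ((96 + 72 + 60 + 45) + 112)/(23 + (96 + 72 + 60 + 45)) + 4*14400 = (273 + 112)/(23 + 273) + 57600 = 385/296 + 57600 = 17049985/296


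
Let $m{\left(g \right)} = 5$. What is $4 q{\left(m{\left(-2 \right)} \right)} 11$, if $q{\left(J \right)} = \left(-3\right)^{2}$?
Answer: $396$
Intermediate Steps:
$q{\left(J \right)} = 9$
$4 q{\left(m{\left(-2 \right)} \right)} 11 = 4 \cdot 9 \cdot 11 = 36 \cdot 11 = 396$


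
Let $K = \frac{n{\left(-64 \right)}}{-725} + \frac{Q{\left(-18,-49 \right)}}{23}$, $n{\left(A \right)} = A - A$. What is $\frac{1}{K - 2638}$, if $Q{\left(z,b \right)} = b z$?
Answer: $- \frac{23}{59792} \approx -0.00038467$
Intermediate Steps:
$n{\left(A \right)} = 0$
$K = \frac{882}{23}$ ($K = \frac{0}{-725} + \frac{\left(-49\right) \left(-18\right)}{23} = 0 \left(- \frac{1}{725}\right) + 882 \cdot \frac{1}{23} = 0 + \frac{882}{23} = \frac{882}{23} \approx 38.348$)
$\frac{1}{K - 2638} = \frac{1}{\frac{882}{23} - 2638} = \frac{1}{- \frac{59792}{23}} = - \frac{23}{59792}$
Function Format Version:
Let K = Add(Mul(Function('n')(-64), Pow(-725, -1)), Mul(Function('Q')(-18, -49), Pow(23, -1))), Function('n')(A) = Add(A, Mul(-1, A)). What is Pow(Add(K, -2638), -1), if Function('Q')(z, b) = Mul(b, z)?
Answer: Rational(-23, 59792) ≈ -0.00038467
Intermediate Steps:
Function('n')(A) = 0
K = Rational(882, 23) (K = Add(Mul(0, Pow(-725, -1)), Mul(Mul(-49, -18), Pow(23, -1))) = Add(Mul(0, Rational(-1, 725)), Mul(882, Rational(1, 23))) = Add(0, Rational(882, 23)) = Rational(882, 23) ≈ 38.348)
Pow(Add(K, -2638), -1) = Pow(Add(Rational(882, 23), -2638), -1) = Pow(Rational(-59792, 23), -1) = Rational(-23, 59792)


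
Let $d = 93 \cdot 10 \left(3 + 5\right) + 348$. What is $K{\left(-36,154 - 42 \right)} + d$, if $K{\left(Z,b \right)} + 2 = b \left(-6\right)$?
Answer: $7114$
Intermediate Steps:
$K{\left(Z,b \right)} = -2 - 6 b$ ($K{\left(Z,b \right)} = -2 + b \left(-6\right) = -2 - 6 b$)
$d = 7788$ ($d = 93 \cdot 10 \cdot 8 + 348 = 93 \cdot 80 + 348 = 7440 + 348 = 7788$)
$K{\left(-36,154 - 42 \right)} + d = \left(-2 - 6 \left(154 - 42\right)\right) + 7788 = \left(-2 - 672\right) + 7788 = -674 + 7788 = 7114$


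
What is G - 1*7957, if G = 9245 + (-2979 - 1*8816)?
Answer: -10507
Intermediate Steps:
G = -2550 (G = 9245 + (-2979 - 8816) = 9245 - 11795 = -2550)
G - 1*7957 = -2550 - 1*7957 = -2550 - 7957 = -10507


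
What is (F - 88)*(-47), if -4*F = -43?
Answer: 14523/4 ≈ 3630.8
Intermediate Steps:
F = 43/4 (F = -¼*(-43) = 43/4 ≈ 10.750)
(F - 88)*(-47) = (43/4 - 88)*(-47) = -309/4*(-47) = 14523/4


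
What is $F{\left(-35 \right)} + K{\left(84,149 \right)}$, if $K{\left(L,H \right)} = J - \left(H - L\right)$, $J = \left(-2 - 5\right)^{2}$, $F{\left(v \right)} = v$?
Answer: $-51$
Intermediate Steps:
$J = 49$ ($J = \left(-7\right)^{2} = 49$)
$K{\left(L,H \right)} = 49 + L - H$ ($K{\left(L,H \right)} = 49 - \left(H - L\right) = 49 + L - H$)
$F{\left(-35 \right)} + K{\left(84,149 \right)} = -35 + \left(49 + 84 - 149\right) = -35 - 16 = -51$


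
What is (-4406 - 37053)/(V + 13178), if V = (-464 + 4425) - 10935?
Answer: -3769/564 ≈ -6.6826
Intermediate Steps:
V = -6974 (V = 3961 - 10935 = -6974)
(-4406 - 37053)/(V + 13178) = (-4406 - 37053)/(-6974 + 13178) = -41459/6204 = -41459*1/6204 = -3769/564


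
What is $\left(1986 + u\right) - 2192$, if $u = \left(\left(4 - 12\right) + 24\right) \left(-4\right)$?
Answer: $-270$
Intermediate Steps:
$u = -64$ ($u = \left(\left(4 - 12\right) + 24\right) \left(-4\right) = \left(-8 + 24\right) \left(-4\right) = 16 \left(-4\right) = -64$)
$\left(1986 + u\right) - 2192 = \left(1986 - 64\right) - 2192 = 1922 - 2192 = -270$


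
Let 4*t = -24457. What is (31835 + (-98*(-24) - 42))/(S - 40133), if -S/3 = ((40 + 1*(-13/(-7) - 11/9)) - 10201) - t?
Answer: -2868180/2351551 ≈ -1.2197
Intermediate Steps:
t = -24457/4 (t = (1/4)*(-24457) = -24457/4 ≈ -6114.3)
S = 1019621/84 (S = -3*(((40 + 1*(-13/(-7) - 11/9)) - 10201) - 1*(-24457/4)) = -3*(((40 + 1*(-13*(-1/7) - 11*1/9)) - 10201) + 24457/4) = -3*(((40 + 1*(13/7 - 11/9)) - 10201) + 24457/4) = -3*(((40 + 1*(40/63)) - 10201) + 24457/4) = -3*(((40 + 40/63) - 10201) + 24457/4) = -3*((2560/63 - 10201) + 24457/4) = -3*(-640103/63 + 24457/4) = -3*(-1019621/252) = 1019621/84 ≈ 12138.)
(31835 + (-98*(-24) - 42))/(S - 40133) = (31835 + (-98*(-24) - 42))/(1019621/84 - 40133) = (31835 + (2352 - 42))/(-2351551/84) = (31835 + 2310)*(-84/2351551) = 34145*(-84/2351551) = -2868180/2351551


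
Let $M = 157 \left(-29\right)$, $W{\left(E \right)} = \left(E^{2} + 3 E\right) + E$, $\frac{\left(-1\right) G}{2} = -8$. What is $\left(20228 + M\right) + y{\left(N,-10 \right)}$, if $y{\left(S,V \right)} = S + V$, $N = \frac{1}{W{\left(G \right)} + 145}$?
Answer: $\frac{7284226}{465} \approx 15665.0$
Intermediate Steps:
$G = 16$ ($G = \left(-2\right) \left(-8\right) = 16$)
$W{\left(E \right)} = E^{2} + 4 E$
$N = \frac{1}{465}$ ($N = \frac{1}{16 \left(4 + 16\right) + 145} = \frac{1}{16 \cdot 20 + 145} = \frac{1}{320 + 145} = \frac{1}{465} \approx 0.0021505$)
$M = -4553$
$\left(20228 + M\right) + y{\left(N,-10 \right)} = \left(20228 - 4553\right) + \left(\frac{1}{465} - 10\right) = 15675 - \frac{4649}{465} = \frac{7284226}{465}$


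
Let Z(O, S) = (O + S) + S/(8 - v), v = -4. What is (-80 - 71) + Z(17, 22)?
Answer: -661/6 ≈ -110.17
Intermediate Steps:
Z(O, S) = O + 13*S/12 (Z(O, S) = (O + S) + S/(8 - 1*(-4)) = (O + S) + S/(8 + 4) = (O + S) + S/12 = O + 13*S/12)
(-80 - 71) + Z(17, 22) = (-80 - 71) + (17 + (13/12)*22) = -151 + (17 + 143/6) = -151 + 245/6 = -661/6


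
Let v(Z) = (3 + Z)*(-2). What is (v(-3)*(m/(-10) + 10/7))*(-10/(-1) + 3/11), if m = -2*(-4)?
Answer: 0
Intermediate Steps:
m = 8
v(Z) = -6 - 2*Z
(v(-3)*(m/(-10) + 10/7))*(-10/(-1) + 3/11) = ((-6 - 2*(-3))*(8/(-10) + 10/7))*(-10/(-1) + 3/11) = ((-6 + 6)*(8*(-⅒) + 10*(⅐)))*(-10*(-1) + 3*(1/11)) = (0*(-⅘ + 10/7))*(10 + 3/11) = (0*(22/35))*(113/11) = 0*(113/11) = 0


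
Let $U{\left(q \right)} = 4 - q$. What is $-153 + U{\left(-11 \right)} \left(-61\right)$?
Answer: $-1068$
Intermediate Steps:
$-153 + U{\left(-11 \right)} \left(-61\right) = -153 + \left(4 - -11\right) \left(-61\right) = -153 + \left(4 + 11\right) \left(-61\right) = -153 + 15 \left(-61\right) = -153 - 915 = -1068$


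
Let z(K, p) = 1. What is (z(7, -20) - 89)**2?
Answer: 7744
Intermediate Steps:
(z(7, -20) - 89)**2 = (1 - 89)**2 = (-88)**2 = 7744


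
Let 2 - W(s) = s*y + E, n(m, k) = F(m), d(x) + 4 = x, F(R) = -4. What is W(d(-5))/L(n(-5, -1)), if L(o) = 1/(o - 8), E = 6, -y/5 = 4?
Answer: 2208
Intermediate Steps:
y = -20 (y = -5*4 = -20)
d(x) = -4 + x
n(m, k) = -4
W(s) = -4 + 20*s (W(s) = 2 - (s*(-20) + 6) = 2 - (-20*s + 6) = 2 - (6 - 20*s) = 2 + (-6 + 20*s) = -4 + 20*s)
L(o) = 1/(-8 + o)
W(d(-5))/L(n(-5, -1)) = (-4 + 20*(-4 - 5))/(1/(-8 - 4)) = (-4 + 20*(-9))/(1/(-12)) = (-4 - 180)/(-1/12) = -184*(-12) = 2208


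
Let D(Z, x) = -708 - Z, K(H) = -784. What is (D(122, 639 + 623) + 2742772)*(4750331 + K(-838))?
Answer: 13022982400274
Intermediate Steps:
(D(122, 639 + 623) + 2742772)*(4750331 + K(-838)) = ((-708 - 1*122) + 2742772)*(4750331 - 784) = ((-708 - 122) + 2742772)*4749547 = (-830 + 2742772)*4749547 = 2741942*4749547 = 13022982400274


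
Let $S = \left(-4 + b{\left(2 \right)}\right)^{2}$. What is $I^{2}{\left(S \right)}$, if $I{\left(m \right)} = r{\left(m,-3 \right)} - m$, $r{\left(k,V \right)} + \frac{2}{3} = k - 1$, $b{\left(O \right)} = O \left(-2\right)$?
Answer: $\frac{25}{9} \approx 2.7778$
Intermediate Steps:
$b{\left(O \right)} = - 2 O$
$r{\left(k,V \right)} = - \frac{5}{3} + k$ ($r{\left(k,V \right)} = - \frac{2}{3} + \left(k - 1\right) = - \frac{2}{3} + \left(-1 + k\right) = - \frac{5}{3} + k$)
$S = 64$ ($S = \left(-4 - 4\right)^{2} = \left(-8\right)^{2} = 64$)
$I{\left(m \right)} = - \frac{5}{3}$ ($I{\left(m \right)} = \left(- \frac{5}{3} + m\right) - m = - \frac{5}{3}$)
$I^{2}{\left(S \right)} = \left(- \frac{5}{3}\right)^{2} = \frac{25}{9}$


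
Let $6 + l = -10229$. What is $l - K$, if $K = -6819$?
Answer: $-3416$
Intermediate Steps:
$l = -10235$ ($l = -6 - 10229 = -10235$)
$l - K = -10235 - -6819 = -10235 + 6819 = -3416$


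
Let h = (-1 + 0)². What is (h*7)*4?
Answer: 28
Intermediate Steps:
h = 1 (h = (-1)² = 1)
(h*7)*4 = (1*7)*4 = 7*4 = 28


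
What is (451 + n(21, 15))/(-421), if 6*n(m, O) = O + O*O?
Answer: -491/421 ≈ -1.1663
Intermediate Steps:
n(m, O) = O/6 + O²/6 (n(m, O) = (O + O*O)/6 = (O + O²)/6 = O/6 + O²/6)
(451 + n(21, 15))/(-421) = (451 + (⅙)*15*(1 + 15))/(-421) = -(451 + (⅙)*15*16)/421 = -(451 + 40)/421 = -1/421*491 = -491/421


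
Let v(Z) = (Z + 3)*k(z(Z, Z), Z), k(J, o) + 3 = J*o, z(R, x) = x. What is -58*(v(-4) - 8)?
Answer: 1218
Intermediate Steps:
k(J, o) = -3 + J*o
v(Z) = (-3 + Z**2)*(3 + Z) (v(Z) = (Z + 3)*(-3 + Z*Z) = (3 + Z)*(-3 + Z**2) = (-3 + Z**2)*(3 + Z))
-58*(v(-4) - 8) = -58*((-3 + (-4)**2)*(3 - 4) - 8) = -58*((-3 + 16)*(-1) - 8) = -58*(13*(-1) - 8) = -58*(-13 - 8) = -58*(-21) = 1218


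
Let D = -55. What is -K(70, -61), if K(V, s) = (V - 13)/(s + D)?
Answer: 57/116 ≈ 0.49138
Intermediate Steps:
K(V, s) = (-13 + V)/(-55 + s) (K(V, s) = (V - 13)/(s - 55) = (-13 + V)/(-55 + s))
-K(70, -61) = -(-13 + 70)/(-55 - 61) = -57/(-116) = -(-1)*57/116 = -1*(-57/116) = 57/116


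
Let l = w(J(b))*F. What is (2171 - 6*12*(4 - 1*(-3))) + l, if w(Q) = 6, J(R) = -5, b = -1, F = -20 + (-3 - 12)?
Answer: 1457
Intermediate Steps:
F = -35 (F = -20 - 15 = -35)
l = -210 (l = 6*(-35) = -210)
(2171 - 6*12*(4 - 1*(-3))) + l = (2171 - 6*12*(4 - 1*(-3))) - 210 = (2171 - 72*(4 + 3)) - 210 = (2171 - 72*7) - 210 = (2171 - 1*504) - 210 = (2171 - 504) - 210 = 1667 - 210 = 1457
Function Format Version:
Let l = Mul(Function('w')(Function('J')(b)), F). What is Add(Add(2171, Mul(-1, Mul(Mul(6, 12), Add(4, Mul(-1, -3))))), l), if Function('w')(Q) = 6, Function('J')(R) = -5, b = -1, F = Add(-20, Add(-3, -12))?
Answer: 1457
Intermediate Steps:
F = -35 (F = Add(-20, -15) = -35)
l = -210 (l = Mul(6, -35) = -210)
Add(Add(2171, Mul(-1, Mul(Mul(6, 12), Add(4, Mul(-1, -3))))), l) = Add(Add(2171, Mul(-1, Mul(Mul(6, 12), Add(4, Mul(-1, -3))))), -210) = Add(Add(2171, Mul(-1, Mul(72, Add(4, 3)))), -210) = Add(Add(2171, Mul(-1, Mul(72, 7))), -210) = Add(Add(2171, Mul(-1, 504)), -210) = Add(Add(2171, -504), -210) = Add(1667, -210) = 1457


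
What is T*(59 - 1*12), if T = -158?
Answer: -7426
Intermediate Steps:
T*(59 - 1*12) = -158*(59 - 1*12) = -158*(59 - 12) = -158*47 = -7426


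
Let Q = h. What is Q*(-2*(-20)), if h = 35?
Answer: 1400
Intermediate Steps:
Q = 35
Q*(-2*(-20)) = 35*(-2*(-20)) = 35*40 = 1400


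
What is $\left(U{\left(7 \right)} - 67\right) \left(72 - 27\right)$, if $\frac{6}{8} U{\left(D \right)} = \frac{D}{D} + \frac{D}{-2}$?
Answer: $-3165$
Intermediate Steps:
$U{\left(D \right)} = \frac{4}{3} - \frac{2 D}{3}$ ($U{\left(D \right)} = \frac{4 \left(\frac{D}{D} + \frac{D}{-2}\right)}{3} = \frac{4 \left(1 + D \left(- \frac{1}{2}\right)\right)}{3} = \frac{4 \left(1 - \frac{D}{2}\right)}{3} = \frac{4}{3} - \frac{2 D}{3}$)
$\left(U{\left(7 \right)} - 67\right) \left(72 - 27\right) = \left(\left(\frac{4}{3} - \frac{14}{3}\right) - 67\right) \left(72 - 27\right) = \left(- \frac{10}{3} - 67\right) 45 = \left(- \frac{211}{3}\right) 45 = -3165$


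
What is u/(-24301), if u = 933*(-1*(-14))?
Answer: -13062/24301 ≈ -0.53751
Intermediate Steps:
u = 13062 (u = 933*14 = 13062)
u/(-24301) = 13062/(-24301) = 13062*(-1/24301) = -13062/24301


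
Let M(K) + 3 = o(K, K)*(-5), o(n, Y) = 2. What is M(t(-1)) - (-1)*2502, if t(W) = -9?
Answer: 2489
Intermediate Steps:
M(K) = -13 (M(K) = -3 + 2*(-5) = -3 - 10 = -13)
M(t(-1)) - (-1)*2502 = -13 - (-1)*2502 = -13 - 1*(-2502) = -13 + 2502 = 2489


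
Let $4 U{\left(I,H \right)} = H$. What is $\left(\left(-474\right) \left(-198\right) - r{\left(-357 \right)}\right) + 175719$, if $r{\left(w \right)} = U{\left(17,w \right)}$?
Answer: $\frac{1078641}{4} \approx 2.6966 \cdot 10^{5}$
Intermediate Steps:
$U{\left(I,H \right)} = \frac{H}{4}$
$r{\left(w \right)} = \frac{w}{4}$
$\left(\left(-474\right) \left(-198\right) - r{\left(-357 \right)}\right) + 175719 = \left(\left(-474\right) \left(-198\right) - \frac{1}{4} \left(-357\right)\right) + 175719 = \left(93852 - - \frac{357}{4}\right) + 175719 = \left(93852 + \frac{357}{4}\right) + 175719 = \frac{375765}{4} + 175719 = \frac{1078641}{4}$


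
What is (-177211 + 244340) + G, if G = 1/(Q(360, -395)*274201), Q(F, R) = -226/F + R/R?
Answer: 1233258208423/18371467 ≈ 67129.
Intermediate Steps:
Q(F, R) = 1 - 226/F (Q(F, R) = -226/F + 1 = 1 - 226/F)
G = 180/18371467 (G = 1/(((-226 + 360)/360)*274201) = (1/274201)/((1/360)*134) = (1/274201)/(67/180) = (180/67)*(1/274201) = 180/18371467 ≈ 9.7978e-6)
(-177211 + 244340) + G = (-177211 + 244340) + 180/18371467 = 67129 + 180/18371467 = 1233258208423/18371467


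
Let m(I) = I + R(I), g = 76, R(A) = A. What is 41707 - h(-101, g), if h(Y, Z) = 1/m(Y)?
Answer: 8424815/202 ≈ 41707.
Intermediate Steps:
m(I) = 2*I (m(I) = I + I = 2*I)
h(Y, Z) = 1/(2*Y)
41707 - h(-101, g) = 41707 - 1/(2*(-101)) = 41707 - (-1)/(2*101) = 41707 - 1*(-1/202) = 41707 + 1/202 = 8424815/202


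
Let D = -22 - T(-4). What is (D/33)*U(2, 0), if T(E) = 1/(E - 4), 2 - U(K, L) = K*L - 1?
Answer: -175/88 ≈ -1.9886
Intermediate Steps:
U(K, L) = 3 - K*L (U(K, L) = 2 - (K*L - 1) = 2 - (-1 + K*L) = 2 + (1 - K*L) = 3 - K*L)
T(E) = 1/(-4 + E)
D = -175/8 (D = -22 - 1/(-4 - 4) = -22 - 1/(-8) = -22 - 1*(-⅛) = -22 + ⅛ = -175/8 ≈ -21.875)
(D/33)*U(2, 0) = (-175/8/33)*(3 - 1*2*0) = ((1/33)*(-175/8))*(3 + 0) = -175/264*3 = -175/88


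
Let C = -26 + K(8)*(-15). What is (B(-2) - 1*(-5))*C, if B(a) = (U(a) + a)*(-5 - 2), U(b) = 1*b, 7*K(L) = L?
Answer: -9966/7 ≈ -1423.7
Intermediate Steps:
K(L) = L/7
U(b) = b
C = -302/7 (C = -26 + ((⅐)*8)*(-15) = -26 + (8/7)*(-15) = -26 - 120/7 = -302/7 ≈ -43.143)
B(a) = -14*a (B(a) = (a + a)*(-5 - 2) = (2*a)*(-7) = -14*a)
(B(-2) - 1*(-5))*C = (-14*(-2) - 1*(-5))*(-302/7) = (28 + 5)*(-302/7) = 33*(-302/7) = -9966/7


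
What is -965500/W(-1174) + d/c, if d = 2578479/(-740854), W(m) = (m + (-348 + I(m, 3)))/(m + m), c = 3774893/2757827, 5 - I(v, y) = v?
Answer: -6339978918941261028619/959249090467346 ≈ -6.6093e+6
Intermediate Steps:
I(v, y) = 5 - v
c = 3774893/2757827 (c = 3774893*(1/2757827) = 3774893/2757827 ≈ 1.3688)
W(m) = -343/(2*m) (W(m) = (m + (-348 + (5 - m)))/(m + m) = (m + (-343 - m))/((2*m)) = -343/(2*m))
d = -2578479/740854 (d = 2578479*(-1/740854) = -2578479/740854 ≈ -3.4804)
-965500/W(-1174) + d/c = -965500/((-343/2/(-1174))) - 2578479/(740854*3774893/2757827) = -965500/((-343/2*(-1/1174))) - 2578479/740854*2757827/3774893 = -965500/343/2348 - 7110999005133/2796644578622 = -965500*2348/343 - 7110999005133/2796644578622 = -2266994000/343 - 7110999005133/2796644578622 = -6339978918941261028619/959249090467346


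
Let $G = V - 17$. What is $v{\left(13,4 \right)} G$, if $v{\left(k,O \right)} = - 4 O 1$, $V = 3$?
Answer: $224$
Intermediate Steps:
$v{\left(k,O \right)} = - 4 O$
$G = -14$ ($G = 3 - 17 = -14$)
$v{\left(13,4 \right)} G = \left(-4\right) 4 \left(-14\right) = \left(-16\right) \left(-14\right) = 224$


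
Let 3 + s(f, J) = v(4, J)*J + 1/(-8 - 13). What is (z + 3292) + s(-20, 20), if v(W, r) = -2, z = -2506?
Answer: 15602/21 ≈ 742.95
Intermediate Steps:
s(f, J) = -64/21 - 2*J (s(f, J) = -3 + (-2*J + 1/(-8 - 13)) = -3 + (-2*J + 1/(-21)) = -3 + (-2*J - 1/21) = -3 + (-1/21 - 2*J) = -64/21 - 2*J)
(z + 3292) + s(-20, 20) = (-2506 + 3292) + (-64/21 - 2*20) = 786 + (-64/21 - 40) = 786 - 904/21 = 15602/21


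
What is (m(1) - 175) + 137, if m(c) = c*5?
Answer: -33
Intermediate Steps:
m(c) = 5*c
(m(1) - 175) + 137 = (5*1 - 175) + 137 = (5 - 175) + 137 = -170 + 137 = -33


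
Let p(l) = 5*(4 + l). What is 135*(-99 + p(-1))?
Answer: -11340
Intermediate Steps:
p(l) = 20 + 5*l
135*(-99 + p(-1)) = 135*(-99 + (20 + 5*(-1))) = 135*(-99 + (20 - 5)) = 135*(-99 + 15) = 135*(-84) = -11340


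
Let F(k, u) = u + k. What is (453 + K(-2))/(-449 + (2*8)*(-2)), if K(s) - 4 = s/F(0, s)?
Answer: -458/481 ≈ -0.95218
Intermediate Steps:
F(k, u) = k + u
K(s) = 5 (K(s) = 4 + s/(0 + s) = 4 + s/s = 4 + 1 = 5)
(453 + K(-2))/(-449 + (2*8)*(-2)) = (453 + 5)/(-449 + (2*8)*(-2)) = 458/(-449 + 16*(-2)) = 458/(-449 - 32) = 458/(-481) = 458*(-1/481) = -458/481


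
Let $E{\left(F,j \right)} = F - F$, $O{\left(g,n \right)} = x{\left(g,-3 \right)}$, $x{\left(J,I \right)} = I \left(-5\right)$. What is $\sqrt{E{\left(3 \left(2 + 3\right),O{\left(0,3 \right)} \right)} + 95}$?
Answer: $\sqrt{95} \approx 9.7468$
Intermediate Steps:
$x{\left(J,I \right)} = - 5 I$
$O{\left(g,n \right)} = 15$ ($O{\left(g,n \right)} = \left(-5\right) \left(-3\right) = 15$)
$E{\left(F,j \right)} = 0$
$\sqrt{E{\left(3 \left(2 + 3\right),O{\left(0,3 \right)} \right)} + 95} = \sqrt{0 + 95} = \sqrt{95}$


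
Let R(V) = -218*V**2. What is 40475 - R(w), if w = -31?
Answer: 249973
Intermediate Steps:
40475 - R(w) = 40475 - (-218)*(-31)**2 = 40475 - (-218)*961 = 40475 - 1*(-209498) = 40475 + 209498 = 249973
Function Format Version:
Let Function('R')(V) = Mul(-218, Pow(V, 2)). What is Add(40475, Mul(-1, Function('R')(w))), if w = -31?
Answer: 249973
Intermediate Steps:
Add(40475, Mul(-1, Function('R')(w))) = Add(40475, Mul(-1, Mul(-218, Pow(-31, 2)))) = Add(40475, Mul(-1, Mul(-218, 961))) = Add(40475, Mul(-1, -209498)) = Add(40475, 209498) = 249973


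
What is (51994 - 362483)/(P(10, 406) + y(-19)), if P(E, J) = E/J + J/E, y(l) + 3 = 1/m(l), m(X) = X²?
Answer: -113767826935/13787244 ≈ -8251.7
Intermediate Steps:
y(l) = -3 + l⁻² (y(l) = -3 + 1/(l²) = -3 + l⁻²)
(51994 - 362483)/(P(10, 406) + y(-19)) = (51994 - 362483)/((10/406 + 406/10) + (-3 + (-19)⁻²)) = -310489/((10*(1/406) + 406*(⅒)) + (-3 + 1/361)) = -310489/((5/203 + 203/5) - 1082/361) = -310489/(41234/1015 - 1082/361) = -310489/13787244/366415 = -310489*366415/13787244 = -113767826935/13787244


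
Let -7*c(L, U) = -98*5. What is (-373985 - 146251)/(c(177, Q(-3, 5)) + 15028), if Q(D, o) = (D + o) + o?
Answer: -260118/7549 ≈ -34.457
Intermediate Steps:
Q(D, o) = D + 2*o
c(L, U) = 70 (c(L, U) = -(-14)*5 = -⅐*(-490) = 70)
(-373985 - 146251)/(c(177, Q(-3, 5)) + 15028) = (-373985 - 146251)/(70 + 15028) = -520236/15098 = -520236*1/15098 = -260118/7549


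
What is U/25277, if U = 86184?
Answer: 12312/3611 ≈ 3.4096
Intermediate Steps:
U/25277 = 86184/25277 = 86184*(1/25277) = 12312/3611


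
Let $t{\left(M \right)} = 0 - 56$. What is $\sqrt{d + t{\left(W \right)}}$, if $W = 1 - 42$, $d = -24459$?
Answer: $i \sqrt{24515} \approx 156.57 i$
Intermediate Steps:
$W = -41$ ($W = 1 - 42 = -41$)
$t{\left(M \right)} = -56$ ($t{\left(M \right)} = 0 - 56 = -56$)
$\sqrt{d + t{\left(W \right)}} = \sqrt{-24459 - 56} = \sqrt{-24515} = i \sqrt{24515}$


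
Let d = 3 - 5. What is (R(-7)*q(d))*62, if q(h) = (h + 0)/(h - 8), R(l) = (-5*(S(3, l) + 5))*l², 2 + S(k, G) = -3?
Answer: 0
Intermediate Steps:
S(k, G) = -5 (S(k, G) = -2 - 3 = -5)
R(l) = 0 (R(l) = (-5*(-5 + 5))*l² = (-5*0)*l² = 0*l² = 0)
d = -2
q(h) = h/(-8 + h)
(R(-7)*q(d))*62 = (0*(-2/(-8 - 2)))*62 = (0*(-2/(-10)))*62 = (0*(-2*(-⅒)))*62 = (0*(⅕))*62 = 0*62 = 0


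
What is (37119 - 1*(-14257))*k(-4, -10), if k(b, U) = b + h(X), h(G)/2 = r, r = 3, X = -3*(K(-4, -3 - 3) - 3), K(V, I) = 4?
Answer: 102752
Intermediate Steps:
X = -3 (X = -3*(4 - 3) = -3*1 = -3)
h(G) = 6 (h(G) = 2*3 = 6)
k(b, U) = 6 + b (k(b, U) = b + 6 = 6 + b)
(37119 - 1*(-14257))*k(-4, -10) = (37119 - 1*(-14257))*(6 - 4) = (37119 + 14257)*2 = 51376*2 = 102752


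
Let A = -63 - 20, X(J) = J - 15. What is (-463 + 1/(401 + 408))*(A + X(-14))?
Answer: 41951392/809 ≈ 51856.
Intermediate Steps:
X(J) = -15 + J
A = -83
(-463 + 1/(401 + 408))*(A + X(-14)) = (-463 + 1/(401 + 408))*(-83 + (-15 - 14)) = (-463 + 1/809)*(-83 - 29) = (-463 + 1/809)*(-112) = -374566/809*(-112) = 41951392/809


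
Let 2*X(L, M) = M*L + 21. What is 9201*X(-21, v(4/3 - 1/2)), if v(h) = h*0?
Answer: 193221/2 ≈ 96611.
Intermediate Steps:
v(h) = 0
X(L, M) = 21/2 + L*M/2 (X(L, M) = (M*L + 21)/2 = (L*M + 21)/2 = (21 + L*M)/2 = 21/2 + L*M/2)
9201*X(-21, v(4/3 - 1/2)) = 9201*(21/2 + (½)*(-21)*0) = 9201*(21/2 + 0) = 9201*(21/2) = 193221/2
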